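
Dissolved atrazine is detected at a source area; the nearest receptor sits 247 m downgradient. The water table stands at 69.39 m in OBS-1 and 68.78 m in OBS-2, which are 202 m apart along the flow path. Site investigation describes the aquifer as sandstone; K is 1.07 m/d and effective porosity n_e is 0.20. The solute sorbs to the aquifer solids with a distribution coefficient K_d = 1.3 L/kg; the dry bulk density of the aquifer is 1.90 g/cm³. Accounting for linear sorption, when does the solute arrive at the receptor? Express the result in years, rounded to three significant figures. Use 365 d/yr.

559 years

Hydraulic gradient i = (69.39 − 68.78) / 202 = 0.61 / 202 = 0.003020
q = Ki = 1.07 × 0.003020 = 0.003231 m/d
Seepage velocity v = q / n = 0.003231 / 0.20 = 0.01616 m/d
Retardation R = 1 + ρ_b·K_d/n = 1 + 1.90×1.3/0.20 = 13.35
Contaminant velocity v_c = v/R = 0.01616/13.35 = 0.001210 m/d
t = L/v_c = 247/0.001210 = 204100 d
   = 204100/365 = 559 yr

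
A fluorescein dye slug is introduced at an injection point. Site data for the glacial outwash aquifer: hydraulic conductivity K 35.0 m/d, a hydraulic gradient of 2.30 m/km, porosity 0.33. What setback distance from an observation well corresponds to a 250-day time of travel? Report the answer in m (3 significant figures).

Darcy flux q = K·i = 35.0 × 0.0023 = 0.08050 m/d
Seepage velocity v = q / n = 0.08050 / 0.33 = 0.2439 m/d
L = v × T = 0.2439 × 250 = 60.98 m

61.0 m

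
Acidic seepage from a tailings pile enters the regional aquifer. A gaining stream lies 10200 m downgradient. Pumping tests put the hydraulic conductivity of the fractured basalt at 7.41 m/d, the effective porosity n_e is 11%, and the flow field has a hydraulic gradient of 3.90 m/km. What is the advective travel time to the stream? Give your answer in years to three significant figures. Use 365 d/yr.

Specific discharge q = 7.41 × 0.0039 = 0.02890 m/d
v = Ki/n = 7.41·0.0039/0.11 = 0.2627 m/d
t = L / v = 10200 / 0.2627 = 38820 d
   = 38820 / 365 = 106 yr

106 years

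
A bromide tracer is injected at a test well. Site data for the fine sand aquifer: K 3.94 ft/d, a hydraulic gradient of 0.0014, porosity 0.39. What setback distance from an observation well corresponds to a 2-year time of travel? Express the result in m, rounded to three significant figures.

3.15 m

K = 3.94 ft/d × 0.3048 = 1.201 m/d
Darcy flux q = K·i = 1.201 × 0.0014 = 0.001681 m/d
v_s = q/n_e = 0.001681/0.39 = 0.004311 m/d
T = 2 yr × 365 = 730 d
L = v × T = 0.004311 × 730 = 3.147 m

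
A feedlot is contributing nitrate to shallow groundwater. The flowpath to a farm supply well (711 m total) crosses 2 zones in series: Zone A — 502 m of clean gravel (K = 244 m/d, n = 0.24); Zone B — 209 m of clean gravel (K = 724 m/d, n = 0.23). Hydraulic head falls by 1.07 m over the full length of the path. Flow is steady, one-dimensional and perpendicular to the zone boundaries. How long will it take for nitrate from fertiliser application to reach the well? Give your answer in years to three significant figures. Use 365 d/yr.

Continuity: the same q passes through each zone, so ΔH = q·Σ(L_j/K_j) — the zones act as resistances in series.
Σ(L/K) = 502/244 + 209/724 = 2.057 + 0.2887 = 2.346 d
q = ΔH / Σ(L/K) = 1.07 / 2.346 = 0.4561 m/d (same in every zone)
Zone A: v = q/n = 0.4561/0.24 = 1.900 m/d → t_A = 502/1.900 = 264.2 d
Zone B: v = q/n = 0.4561/0.23 = 1.983 m/d → t_B = 209/1.983 = 105.4 d
Total t = 264.2 + 105.4 = 369.6 d
   = 369.6 / 365 = 1.01 yr

1.01 years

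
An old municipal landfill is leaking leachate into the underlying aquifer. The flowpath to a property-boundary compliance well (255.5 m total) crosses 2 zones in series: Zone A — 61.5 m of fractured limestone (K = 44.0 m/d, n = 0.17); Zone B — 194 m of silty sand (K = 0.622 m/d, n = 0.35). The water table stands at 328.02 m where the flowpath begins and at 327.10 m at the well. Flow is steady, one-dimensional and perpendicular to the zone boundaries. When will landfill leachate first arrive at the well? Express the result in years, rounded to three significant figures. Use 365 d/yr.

Total head drop ΔH = 328.02 − 327.10 = 0.92 m
Continuity: the same q passes through each zone, so ΔH = q·Σ(L_j/K_j) — the zones act as resistances in series.
Σ(L/K) = 61.5/44.0 + 194/0.622 = 1.398 + 311.9 = 313.3 d
q = ΔH / Σ(L/K) = 0.92 / 313.3 = 0.002937 m/d (same in every zone)
Zone A: v = q/n = 0.002937/0.17 = 0.01727 m/d → t_A = 61.5/0.01727 = 3560 d
Zone B: v = q/n = 0.002937/0.35 = 0.008390 m/d → t_B = 194/0.008390 = 23120 d
Total t = 3560 + 23120 = 26680 d
   = 26680 / 365 = 73.1 yr

73.1 years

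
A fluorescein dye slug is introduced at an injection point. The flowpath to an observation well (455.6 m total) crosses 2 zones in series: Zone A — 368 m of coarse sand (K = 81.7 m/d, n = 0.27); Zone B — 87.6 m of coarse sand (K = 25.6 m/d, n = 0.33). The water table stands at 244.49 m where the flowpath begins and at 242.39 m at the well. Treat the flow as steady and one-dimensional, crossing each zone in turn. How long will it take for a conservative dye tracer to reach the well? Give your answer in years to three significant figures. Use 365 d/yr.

1.33 years

Total head drop ΔH = 244.49 − 242.39 = 2.10 m
Steady 1-D flow in series ⇒ the Darcy flux q is identical in every zone and the zone head losses add (resistances L/K in series).
Σ(L/K) = 368/81.7 + 87.6/25.6 = 4.504 + 3.422 = 7.926 d
q = ΔH / Σ(L/K) = 2.10 / 7.926 = 0.2649 m/d (same in every zone)
Zone A: v = q/n = 0.2649/0.27 = 0.9813 m/d → t_A = 368/0.9813 = 375.0 d
Zone B: v = q/n = 0.2649/0.33 = 0.8029 m/d → t_B = 87.6/0.8029 = 109.1 d
Total t = 375.0 + 109.1 = 484.1 d
   = 484.1 / 365 = 1.33 yr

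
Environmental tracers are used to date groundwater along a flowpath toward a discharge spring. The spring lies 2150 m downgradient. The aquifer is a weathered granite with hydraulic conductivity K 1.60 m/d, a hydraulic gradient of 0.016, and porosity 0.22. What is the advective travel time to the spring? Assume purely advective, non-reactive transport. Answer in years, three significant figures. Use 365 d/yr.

q = Ki = 1.60 × 0.016 = 0.02560 m/d
Seepage velocity v = q / n = 0.02560 / 0.22 = 0.1164 m/d
t = L / v = 2150 / 0.1164 = 18480 d
   = 18480 / 365 = 50.6 yr

50.6 years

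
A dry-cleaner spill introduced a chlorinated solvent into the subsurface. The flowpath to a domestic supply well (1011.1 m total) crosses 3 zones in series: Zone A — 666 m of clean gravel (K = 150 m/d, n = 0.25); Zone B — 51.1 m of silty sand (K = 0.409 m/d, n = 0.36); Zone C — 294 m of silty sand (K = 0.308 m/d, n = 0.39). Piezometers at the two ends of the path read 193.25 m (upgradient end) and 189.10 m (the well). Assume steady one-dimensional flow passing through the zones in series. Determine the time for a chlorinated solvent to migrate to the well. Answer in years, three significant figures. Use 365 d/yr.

Total head drop ΔH = 193.25 − 189.10 = 4.15 m
Steady 1-D flow in series ⇒ the Darcy flux q is identical in every zone and the zone head losses add (resistances L/K in series).
Σ(L/K) = 666/150 + 51.1/0.409 + 294/0.308 = 4.440 + 124.9 + 954.5 = 1084 d
q = ΔH / Σ(L/K) = 4.15 / 1084 = 0.003829 m/d (same in every zone)
Zone A: v = q/n = 0.003829/0.25 = 0.01531 m/d → t_A = 666/0.01531 = 43490 d
Zone B: v = q/n = 0.003829/0.36 = 0.01064 m/d → t_B = 51.1/0.01064 = 4805 d
Zone C: v = q/n = 0.003829/0.39 = 0.009817 m/d → t_C = 294/0.009817 = 29950 d
Total t = 43490 + 4805 + 29950 = 78240 d
   = 78240 / 365 = 214 yr

214 years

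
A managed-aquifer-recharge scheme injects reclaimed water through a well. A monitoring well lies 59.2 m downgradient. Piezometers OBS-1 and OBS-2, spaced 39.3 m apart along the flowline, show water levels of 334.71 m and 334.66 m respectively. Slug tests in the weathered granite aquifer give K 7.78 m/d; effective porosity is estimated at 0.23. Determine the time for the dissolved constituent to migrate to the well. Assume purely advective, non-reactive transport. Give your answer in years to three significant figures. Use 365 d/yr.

3.77 years

Hydraulic gradient i = (334.71 − 334.66) / 39.3 = 0.05 / 39.3 = 0.001272
Specific discharge q = 7.78 × 0.001272 = 0.009898 m/d
v = Ki/n = 7.78·0.001272/0.23 = 0.04304 m/d
t = L / v = 59.2 / 0.04304 = 1376 d
   = 1376 / 365 = 3.77 yr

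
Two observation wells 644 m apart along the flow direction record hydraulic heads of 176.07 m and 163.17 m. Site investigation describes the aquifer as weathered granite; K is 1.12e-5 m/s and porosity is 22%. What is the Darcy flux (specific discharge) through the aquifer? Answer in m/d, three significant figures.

0.0194 m/d

Hydraulic gradient i = (176.07 − 163.17) / 644 = 12.90 / 644 = 0.02003
K = 1.12e-5 m/s × 86400 s/d = 0.9677 m/d
q = Ki = 0.9677 × 0.02003 = 0.01938 m/d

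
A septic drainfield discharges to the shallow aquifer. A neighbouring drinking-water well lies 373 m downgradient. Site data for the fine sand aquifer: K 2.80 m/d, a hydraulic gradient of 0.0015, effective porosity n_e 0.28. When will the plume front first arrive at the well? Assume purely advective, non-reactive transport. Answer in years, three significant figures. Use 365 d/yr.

Darcy flux q = K·i = 2.80 × 0.0015 = 0.004200 m/d
Average linear velocity = 0.004200 / 0.28 = 0.01500 m/d
t = L / v = 373 / 0.01500 = 24870 d
   = 24870 / 365 = 68.1 yr

68.1 years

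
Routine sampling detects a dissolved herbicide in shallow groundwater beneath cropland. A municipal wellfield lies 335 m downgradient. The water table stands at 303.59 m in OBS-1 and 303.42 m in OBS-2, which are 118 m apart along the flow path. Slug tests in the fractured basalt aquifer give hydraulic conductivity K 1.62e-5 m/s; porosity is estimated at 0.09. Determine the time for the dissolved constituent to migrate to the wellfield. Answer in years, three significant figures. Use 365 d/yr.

41.0 years

Hydraulic gradient i = (303.59 − 303.42) / 118 = 0.17 / 118 = 0.001441
K = 1.62e-5 m/s × 86400 s/d = 1.400 m/d
Specific discharge q = 1.400 × 0.001441 = 0.002016 m/d
v_s = q/n_e = 0.002016/0.09 = 0.02241 m/d
t = L / v = 335 / 0.02241 = 14950 d
   = 14950 / 365 = 41.0 yr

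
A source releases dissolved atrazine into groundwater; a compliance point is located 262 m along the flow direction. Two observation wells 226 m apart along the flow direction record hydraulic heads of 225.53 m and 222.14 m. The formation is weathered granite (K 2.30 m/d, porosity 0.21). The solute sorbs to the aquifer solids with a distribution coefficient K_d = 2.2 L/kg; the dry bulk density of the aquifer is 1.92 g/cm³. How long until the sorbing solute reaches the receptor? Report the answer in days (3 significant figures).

Hydraulic gradient i = (225.53 − 222.14) / 226 = 3.39 / 226 = 0.01500
q = Ki = 2.30 × 0.01500 = 0.03450 m/d
v = Ki/n = 2.30·0.01500/0.21 = 0.1643 m/d
Retardation R = 1 + ρ_b·K_d/n = 1 + 1.92×2.2/0.21 = 21.11
Contaminant velocity v_c = v/R = 0.1643/21.11 = 0.007781 m/d
t = L/v_c = 262/0.007781 = 33670 d

33700 days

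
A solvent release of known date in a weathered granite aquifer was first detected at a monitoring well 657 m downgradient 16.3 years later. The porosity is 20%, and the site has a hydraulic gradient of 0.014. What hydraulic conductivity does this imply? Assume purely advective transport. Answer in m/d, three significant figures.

t = 16.3 years = 5950 d
v = L / t = 657 / 5950 = 0.1104 m/d
K = v · n / i = 0.1104 × 0.20 / 0.014 = 1.58 m/d

1.58 m/d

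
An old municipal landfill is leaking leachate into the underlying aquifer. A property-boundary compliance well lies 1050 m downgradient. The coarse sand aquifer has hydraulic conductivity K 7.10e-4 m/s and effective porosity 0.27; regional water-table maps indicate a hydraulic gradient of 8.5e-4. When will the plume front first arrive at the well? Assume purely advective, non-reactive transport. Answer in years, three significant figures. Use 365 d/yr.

14.9 years

K = 7.10e-4 m/s × 86400 s/d = 61.34 m/d
Specific discharge q = 61.34 × 8.5e-4 = 0.05214 m/d
v_s = q/n_e = 0.05214/0.27 = 0.1931 m/d
t = L / v = 1050 / 0.1931 = 5437 d
   = 5437 / 365 = 14.9 yr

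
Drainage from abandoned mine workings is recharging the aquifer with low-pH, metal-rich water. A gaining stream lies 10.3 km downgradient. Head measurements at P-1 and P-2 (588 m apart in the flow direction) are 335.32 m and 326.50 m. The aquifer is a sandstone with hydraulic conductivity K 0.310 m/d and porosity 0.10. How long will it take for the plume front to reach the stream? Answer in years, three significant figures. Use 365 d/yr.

607 years

Hydraulic gradient i = (335.32 − 326.50) / 588 = 8.82 / 588 = 0.01500
q = Ki = 0.310 × 0.01500 = 0.004650 m/d
Average linear velocity = 0.004650 / 0.10 = 0.04650 m/d
L = 10.3 km = 10300 m
t = L / v = 10300 / 0.04650 = 221500 d
   = 221500 / 365 = 607 yr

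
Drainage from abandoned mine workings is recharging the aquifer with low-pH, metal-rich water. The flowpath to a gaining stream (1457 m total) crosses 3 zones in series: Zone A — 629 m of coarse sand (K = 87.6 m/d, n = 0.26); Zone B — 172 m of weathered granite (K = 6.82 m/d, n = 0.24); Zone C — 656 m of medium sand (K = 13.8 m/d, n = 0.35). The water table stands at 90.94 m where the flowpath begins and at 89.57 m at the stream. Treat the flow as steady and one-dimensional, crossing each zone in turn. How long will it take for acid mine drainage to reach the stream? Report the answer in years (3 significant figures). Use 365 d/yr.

69.4 years

Total head drop ΔH = 90.94 − 89.57 = 1.37 m
Continuity: the same q passes through each zone, so ΔH = q·Σ(L_j/K_j) — the zones act as resistances in series.
Σ(L/K) = 629/87.6 + 172/6.82 + 656/13.8 = 7.180 + 25.22 + 47.54 = 79.94 d
q = ΔH / Σ(L/K) = 1.37 / 79.94 = 0.01714 m/d (same in every zone)
Zone A: v = q/n = 0.01714/0.26 = 0.06592 m/d → t_A = 629/0.06592 = 9542 d
Zone B: v = q/n = 0.01714/0.24 = 0.07141 m/d → t_B = 172/0.07141 = 2409 d
Zone C: v = q/n = 0.01714/0.35 = 0.04897 m/d → t_C = 656/0.04897 = 13400 d
Total t = 9542 + 2409 + 13400 = 25350 d
   = 25350 / 365 = 69.4 yr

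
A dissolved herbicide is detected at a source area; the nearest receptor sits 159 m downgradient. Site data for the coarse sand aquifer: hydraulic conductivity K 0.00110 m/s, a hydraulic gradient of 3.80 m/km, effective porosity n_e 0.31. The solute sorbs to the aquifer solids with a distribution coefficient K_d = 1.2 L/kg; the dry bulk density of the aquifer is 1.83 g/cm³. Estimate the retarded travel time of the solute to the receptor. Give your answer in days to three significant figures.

K = 0.00110 m/s × 86400 s/d = 95.04 m/d
q = Ki = 95.04 × 0.0038 = 0.3612 m/d
Average linear velocity = 0.3612 / 0.31 = 1.165 m/d
Retardation R = 1 + ρ_b·K_d/n = 1 + 1.83×1.2/0.31 = 8.084
Contaminant velocity v_c = v/R = 1.165/8.084 = 0.1441 m/d
t = L/v_c = 159/0.1441 = 1103 d

1100 days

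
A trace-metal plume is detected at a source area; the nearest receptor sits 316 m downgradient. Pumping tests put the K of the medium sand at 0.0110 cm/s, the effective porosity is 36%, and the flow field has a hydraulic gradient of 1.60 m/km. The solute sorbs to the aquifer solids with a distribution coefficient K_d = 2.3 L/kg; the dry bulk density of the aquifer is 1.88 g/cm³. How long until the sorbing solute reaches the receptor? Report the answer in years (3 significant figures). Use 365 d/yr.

K = 0.0110 cm/s × 864 = 9.504 m/d
q = Ki = 9.504 × 0.0016 = 0.01521 m/d
v = Ki/n = 9.504·0.0016/0.36 = 0.04224 m/d
Retardation R = 1 + ρ_b·K_d/n = 1 + 1.88×2.3/0.36 = 13.01
Contaminant velocity v_c = v/R = 0.04224/13.01 = 0.003246 m/d
t = L/v_c = 316/0.003246 = 97340 d
   = 97340/365 = 267 yr

267 years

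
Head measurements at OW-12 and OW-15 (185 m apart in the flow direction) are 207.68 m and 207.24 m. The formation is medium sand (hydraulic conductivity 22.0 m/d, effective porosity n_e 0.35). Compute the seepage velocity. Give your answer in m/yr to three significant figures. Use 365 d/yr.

54.6 m/yr

Hydraulic gradient i = (207.68 − 207.24) / 185 = 0.44 / 185 = 0.002378
Specific discharge q = 22.0 × 0.002378 = 0.05232 m/d
Average linear velocity = 0.05232 / 0.35 = 0.1495 m/d
   = 0.1495 × 365 = 54.6 m/yr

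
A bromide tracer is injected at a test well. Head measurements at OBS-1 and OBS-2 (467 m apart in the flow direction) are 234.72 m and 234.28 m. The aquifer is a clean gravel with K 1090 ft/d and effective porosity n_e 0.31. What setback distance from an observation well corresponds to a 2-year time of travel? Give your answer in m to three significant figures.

737 m

Hydraulic gradient i = (234.72 − 234.28) / 467 = 0.44 / 467 = 9.422e-4
K = 1090 ft/d × 0.3048 = 332.2 m/d
Specific discharge q = 332.2 × 9.422e-4 = 0.3130 m/d
v = Ki/n = 332.2·9.422e-4/0.31 = 1.010 m/d
T = 2 yr × 365 = 730 d
L = v × T = 1.010 × 730 = 737.1 m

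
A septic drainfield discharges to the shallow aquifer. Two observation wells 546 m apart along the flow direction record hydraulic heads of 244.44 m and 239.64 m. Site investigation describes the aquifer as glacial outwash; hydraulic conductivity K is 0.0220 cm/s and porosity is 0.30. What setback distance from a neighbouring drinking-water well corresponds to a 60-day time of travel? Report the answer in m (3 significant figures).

33.4 m

Hydraulic gradient i = (244.44 − 239.64) / 546 = 4.80 / 546 = 0.008791
K = 0.0220 cm/s × 864 = 19.01 m/d
Darcy flux q = K·i = 19.01 × 0.008791 = 0.1671 m/d
v_s = q/n_e = 0.1671/0.30 = 0.5570 m/d
L = v × T = 0.5570 × 60 = 33.42 m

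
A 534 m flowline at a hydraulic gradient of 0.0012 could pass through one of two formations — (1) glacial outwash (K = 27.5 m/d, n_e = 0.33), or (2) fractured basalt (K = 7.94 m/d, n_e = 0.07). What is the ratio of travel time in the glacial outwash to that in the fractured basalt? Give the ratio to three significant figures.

1.36

Unit 1 (glacial outwash): v = 27.5×0.0012/0.33 = 0.1000 m/d, t = 534/0.1000 = 5340 d
Unit 2 (fractured basalt): v = 7.94×0.0012/0.07 = 0.1361 m/d, t = 534/0.1361 = 3923 d
t(glacial outwash) / t(fractured basalt) = 5340/3923 = 1.36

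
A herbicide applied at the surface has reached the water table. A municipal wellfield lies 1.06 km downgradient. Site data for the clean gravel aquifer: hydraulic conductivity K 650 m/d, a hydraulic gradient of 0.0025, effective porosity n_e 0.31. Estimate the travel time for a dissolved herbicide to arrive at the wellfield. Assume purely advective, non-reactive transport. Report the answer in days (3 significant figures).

202 days

Darcy flux q = K·i = 650 × 0.0025 = 1.625 m/d
Seepage velocity v = q / n = 1.625 / 0.31 = 5.242 m/d
L = 1.06 km = 1060 m
t = L / v = 1060 / 5.242 = 202.2 d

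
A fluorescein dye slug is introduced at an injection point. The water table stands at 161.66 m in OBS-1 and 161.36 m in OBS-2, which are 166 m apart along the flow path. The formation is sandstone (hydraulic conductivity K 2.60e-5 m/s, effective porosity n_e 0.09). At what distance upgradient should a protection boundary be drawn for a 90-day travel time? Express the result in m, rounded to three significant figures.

4.06 m

Hydraulic gradient i = (161.66 − 161.36) / 166 = 0.30 / 166 = 0.001807
K = 2.60e-5 m/s × 86400 s/d = 2.246 m/d
Specific discharge q = 2.246 × 0.001807 = 0.004060 m/d
Seepage velocity v = q / n = 0.004060 / 0.09 = 0.04511 m/d
L = v × T = 0.04511 × 90 = 4.060 m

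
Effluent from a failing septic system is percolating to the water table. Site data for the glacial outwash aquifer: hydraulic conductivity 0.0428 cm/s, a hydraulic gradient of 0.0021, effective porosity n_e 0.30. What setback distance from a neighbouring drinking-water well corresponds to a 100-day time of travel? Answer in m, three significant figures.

K = 0.0428 cm/s × 864 = 36.98 m/d
Darcy flux q = K·i = 36.98 × 0.0021 = 0.07766 m/d
Seepage velocity v = q / n = 0.07766 / 0.30 = 0.2589 m/d
L = v × T = 0.2589 × 100 = 25.89 m

25.9 m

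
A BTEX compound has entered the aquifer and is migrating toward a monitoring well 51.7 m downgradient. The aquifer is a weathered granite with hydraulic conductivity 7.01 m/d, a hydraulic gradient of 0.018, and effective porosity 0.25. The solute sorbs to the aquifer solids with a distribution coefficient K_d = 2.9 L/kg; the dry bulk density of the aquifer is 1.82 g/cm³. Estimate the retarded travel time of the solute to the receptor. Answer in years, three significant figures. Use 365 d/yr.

Specific discharge q = 7.01 × 0.018 = 0.1262 m/d
v_s = q/n_e = 0.1262/0.25 = 0.5047 m/d
Retardation R = 1 + ρ_b·K_d/n = 1 + 1.82×2.9/0.25 = 22.11
Contaminant velocity v_c = v/R = 0.5047/22.11 = 0.02283 m/d
t = L/v_c = 51.7/0.02283 = 2265 d
   = 2265/365 = 6.21 yr

6.21 years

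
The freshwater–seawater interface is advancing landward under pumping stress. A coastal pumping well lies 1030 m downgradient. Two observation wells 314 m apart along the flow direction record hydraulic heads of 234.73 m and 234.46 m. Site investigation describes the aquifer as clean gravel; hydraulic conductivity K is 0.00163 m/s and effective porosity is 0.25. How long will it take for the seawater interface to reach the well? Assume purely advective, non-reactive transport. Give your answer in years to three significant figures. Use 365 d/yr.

Hydraulic gradient i = (234.73 − 234.46) / 314 = 0.27 / 314 = 8.599e-4
K = 0.00163 m/s × 86400 s/d = 140.8 m/d
Specific discharge q = 140.8 × 8.599e-4 = 0.1211 m/d
v = Ki/n = 140.8·8.599e-4/0.25 = 0.4844 m/d
t = L / v = 1030 / 0.4844 = 2126 d
   = 2126 / 365 = 5.83 yr

5.83 years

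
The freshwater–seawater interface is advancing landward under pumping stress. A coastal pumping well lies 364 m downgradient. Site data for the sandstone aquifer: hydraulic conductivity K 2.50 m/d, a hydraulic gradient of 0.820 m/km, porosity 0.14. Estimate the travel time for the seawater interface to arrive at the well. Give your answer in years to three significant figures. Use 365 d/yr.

68.1 years

Specific discharge q = 2.50 × 8.2e-4 = 0.002050 m/d
v = Ki/n = 2.50·8.2e-4/0.14 = 0.01464 m/d
t = L / v = 364 / 0.01464 = 24860 d
   = 24860 / 365 = 68.1 yr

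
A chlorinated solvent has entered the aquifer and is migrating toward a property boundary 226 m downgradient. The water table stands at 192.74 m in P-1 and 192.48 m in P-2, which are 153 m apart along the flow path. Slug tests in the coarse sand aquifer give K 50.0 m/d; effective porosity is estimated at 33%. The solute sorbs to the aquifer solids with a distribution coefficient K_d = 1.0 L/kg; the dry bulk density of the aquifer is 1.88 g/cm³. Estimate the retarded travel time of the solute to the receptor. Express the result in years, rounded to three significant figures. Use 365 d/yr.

Hydraulic gradient i = (192.74 − 192.48) / 153 = 0.26 / 153 = 0.001699
Darcy flux q = K·i = 50.0 × 0.001699 = 0.08497 m/d
Seepage velocity v = q / n = 0.08497 / 0.33 = 0.2575 m/d
Retardation R = 1 + ρ_b·K_d/n = 1 + 1.88×1.0/0.33 = 6.697
Contaminant velocity v_c = v/R = 0.2575/6.697 = 0.03845 m/d
t = L/v_c = 226/0.03845 = 5878 d
   = 5878/365 = 16.1 yr

16.1 years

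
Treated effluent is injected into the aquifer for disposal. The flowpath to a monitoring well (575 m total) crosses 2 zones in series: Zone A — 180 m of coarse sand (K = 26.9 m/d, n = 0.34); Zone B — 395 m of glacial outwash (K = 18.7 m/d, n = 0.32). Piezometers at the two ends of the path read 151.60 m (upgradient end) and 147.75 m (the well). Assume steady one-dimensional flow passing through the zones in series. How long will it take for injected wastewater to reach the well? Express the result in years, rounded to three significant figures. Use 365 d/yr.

3.71 years

Total head drop ΔH = 151.60 − 147.75 = 3.85 m
Continuity: the same q passes through each zone, so ΔH = q·Σ(L_j/K_j) — the zones act as resistances in series.
Σ(L/K) = 180/26.9 + 395/18.7 = 6.691 + 21.12 = 27.81 d
q = ΔH / Σ(L/K) = 3.85 / 27.81 = 0.1384 m/d (same in every zone)
Zone A: v = q/n = 0.1384/0.34 = 0.4071 m/d → t_A = 180/0.4071 = 442.1 d
Zone B: v = q/n = 0.1384/0.32 = 0.4326 m/d → t_B = 395/0.4326 = 913.2 d
Total t = 442.1 + 913.2 = 1355 d
   = 1355 / 365 = 3.71 yr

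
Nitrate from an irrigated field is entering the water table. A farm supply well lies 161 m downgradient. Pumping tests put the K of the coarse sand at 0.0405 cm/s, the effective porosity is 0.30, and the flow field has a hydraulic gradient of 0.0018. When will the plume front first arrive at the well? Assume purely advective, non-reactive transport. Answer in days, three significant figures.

767 days

K = 0.0405 cm/s × 864 = 34.99 m/d
Darcy flux q = K·i = 34.99 × 0.0018 = 0.06299 m/d
v_s = q/n_e = 0.06299/0.30 = 0.2100 m/d
t = L / v = 161 / 0.2100 = 766.8 d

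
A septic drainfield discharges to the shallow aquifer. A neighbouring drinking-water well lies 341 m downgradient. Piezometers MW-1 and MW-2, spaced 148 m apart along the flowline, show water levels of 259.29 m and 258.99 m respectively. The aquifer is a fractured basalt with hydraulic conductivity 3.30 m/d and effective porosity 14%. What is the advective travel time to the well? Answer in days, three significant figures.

7140 days

Hydraulic gradient i = (259.29 − 258.99) / 148 = 0.30 / 148 = 0.002027
Darcy flux q = K·i = 3.30 × 0.002027 = 0.006689 m/d
Average linear velocity = 0.006689 / 0.14 = 0.04778 m/d
t = L / v = 341 / 0.04778 = 7137 d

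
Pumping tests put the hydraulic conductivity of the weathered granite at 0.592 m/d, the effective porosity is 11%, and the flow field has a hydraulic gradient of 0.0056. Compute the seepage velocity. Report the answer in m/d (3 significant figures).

Darcy flux q = K·i = 0.592 × 0.0056 = 0.003315 m/d
Seepage velocity v = q / n = 0.003315 / 0.11 = 0.03014 m/d

0.0301 m/d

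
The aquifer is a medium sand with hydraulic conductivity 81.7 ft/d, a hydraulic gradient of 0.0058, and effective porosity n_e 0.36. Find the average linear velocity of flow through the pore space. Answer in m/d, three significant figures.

K = 81.7 ft/d × 0.3048 = 24.90 m/d
Specific discharge q = 24.90 × 0.0058 = 0.1444 m/d
v_s = q/n_e = 0.1444/0.36 = 0.4012 m/d

0.401 m/d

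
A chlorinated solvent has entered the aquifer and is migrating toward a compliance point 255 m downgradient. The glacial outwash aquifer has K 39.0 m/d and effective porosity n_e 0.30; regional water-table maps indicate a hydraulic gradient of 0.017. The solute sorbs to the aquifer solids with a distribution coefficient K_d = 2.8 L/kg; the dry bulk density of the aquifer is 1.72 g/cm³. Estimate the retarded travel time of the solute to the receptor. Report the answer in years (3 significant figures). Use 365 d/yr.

5.39 years

q = Ki = 39.0 × 0.017 = 0.6630 m/d
v = Ki/n = 39.0·0.017/0.30 = 2.210 m/d
Retardation R = 1 + ρ_b·K_d/n = 1 + 1.72×2.8/0.30 = 17.05
Contaminant velocity v_c = v/R = 2.210/17.05 = 0.1296 m/d
t = L/v_c = 255/0.1296 = 1968 d
   = 1968/365 = 5.39 yr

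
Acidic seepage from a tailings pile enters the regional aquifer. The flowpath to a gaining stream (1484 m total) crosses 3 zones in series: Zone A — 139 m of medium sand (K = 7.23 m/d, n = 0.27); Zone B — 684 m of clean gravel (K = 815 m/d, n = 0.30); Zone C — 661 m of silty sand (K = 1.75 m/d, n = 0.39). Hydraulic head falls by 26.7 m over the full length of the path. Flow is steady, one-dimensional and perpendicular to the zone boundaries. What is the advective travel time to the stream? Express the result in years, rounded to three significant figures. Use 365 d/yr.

Steady 1-D flow in series ⇒ the Darcy flux q is identical in every zone and the zone head losses add (resistances L/K in series).
Σ(L/K) = 139/7.23 + 684/815 + 661/1.75 = 19.23 + 0.8393 + 377.7 = 397.8 d
q = ΔH / Σ(L/K) = 26.7 / 397.8 = 0.06712 m/d (same in every zone)
Zone A: v = q/n = 0.06712/0.27 = 0.2486 m/d → t_A = 139/0.2486 = 559.1 d
Zone B: v = q/n = 0.06712/0.30 = 0.2237 m/d → t_B = 684/0.2237 = 3057 d
Zone C: v = q/n = 0.06712/0.39 = 0.1721 m/d → t_C = 661/0.1721 = 3841 d
Total t = 559.1 + 3057 + 3841 = 7457 d
   = 7457 / 365 = 20.4 yr

20.4 years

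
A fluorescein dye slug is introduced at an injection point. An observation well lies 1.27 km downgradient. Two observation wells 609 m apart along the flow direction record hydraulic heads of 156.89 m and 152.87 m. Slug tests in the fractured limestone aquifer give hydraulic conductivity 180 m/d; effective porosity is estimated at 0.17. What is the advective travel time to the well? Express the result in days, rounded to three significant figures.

182 days

Hydraulic gradient i = (156.89 − 152.87) / 609 = 4.02 / 609 = 0.006601
q = Ki = 180 × 0.006601 = 1.188 m/d
v = Ki/n = 180·0.006601/0.17 = 6.989 m/d
L = 1.27 km = 1270 m
t = L / v = 1270 / 6.989 = 181.7 d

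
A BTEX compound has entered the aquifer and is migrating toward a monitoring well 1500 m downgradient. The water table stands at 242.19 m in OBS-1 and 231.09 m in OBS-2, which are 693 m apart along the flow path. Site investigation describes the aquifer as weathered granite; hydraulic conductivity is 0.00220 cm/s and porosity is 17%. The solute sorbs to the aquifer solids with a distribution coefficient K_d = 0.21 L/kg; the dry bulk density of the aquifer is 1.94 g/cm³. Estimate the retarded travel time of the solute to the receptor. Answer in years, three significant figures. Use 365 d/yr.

Hydraulic gradient i = (242.19 − 231.09) / 693 = 11.10 / 693 = 0.01602
K = 0.00220 cm/s × 864 = 1.901 m/d
q = Ki = 1.901 × 0.01602 = 0.03045 m/d
v = Ki/n = 1.901·0.01602/0.17 = 0.1791 m/d
Retardation R = 1 + ρ_b·K_d/n = 1 + 1.94×0.21/0.17 = 3.396
Contaminant velocity v_c = v/R = 0.1791/3.396 = 0.05273 m/d
t = L/v_c = 1500/0.05273 = 28450 d
   = 28450/365 = 77.9 yr

77.9 years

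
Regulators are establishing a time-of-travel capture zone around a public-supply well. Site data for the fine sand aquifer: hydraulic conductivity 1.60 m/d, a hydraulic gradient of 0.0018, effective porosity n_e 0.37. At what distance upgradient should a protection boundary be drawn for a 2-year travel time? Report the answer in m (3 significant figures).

5.68 m

Specific discharge q = 1.60 × 0.0018 = 0.002880 m/d
v_s = q/n_e = 0.002880/0.37 = 0.007784 m/d
T = 2 yr × 365 = 730 d
L = v × T = 0.007784 × 730 = 5.682 m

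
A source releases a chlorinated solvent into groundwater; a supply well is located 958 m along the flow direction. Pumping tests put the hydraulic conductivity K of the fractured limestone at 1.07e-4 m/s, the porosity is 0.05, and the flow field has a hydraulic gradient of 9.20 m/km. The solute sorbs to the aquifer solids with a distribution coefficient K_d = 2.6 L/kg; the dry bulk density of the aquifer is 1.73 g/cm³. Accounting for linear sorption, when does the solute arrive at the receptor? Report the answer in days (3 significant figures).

51200 days

K = 1.07e-4 m/s × 86400 s/d = 9.245 m/d
Specific discharge q = 9.245 × 0.0092 = 0.08505 m/d
v = Ki/n = 9.245·0.0092/0.05 = 1.701 m/d
Retardation R = 1 + ρ_b·K_d/n = 1 + 1.73×2.6/0.05 = 90.96
Contaminant velocity v_c = v/R = 1.701/90.96 = 0.01870 m/d
t = L/v_c = 958/0.01870 = 51230 d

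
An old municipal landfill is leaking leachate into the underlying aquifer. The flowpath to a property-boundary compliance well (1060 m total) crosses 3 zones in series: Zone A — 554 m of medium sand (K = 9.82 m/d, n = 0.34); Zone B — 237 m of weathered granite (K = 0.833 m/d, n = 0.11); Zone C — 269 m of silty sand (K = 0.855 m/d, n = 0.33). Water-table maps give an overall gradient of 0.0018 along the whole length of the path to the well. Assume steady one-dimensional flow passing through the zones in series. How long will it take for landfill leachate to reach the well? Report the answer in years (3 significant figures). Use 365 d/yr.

285 years

Continuity: the same q passes through each zone, so ΔH = q·Σ(L_j/K_j) — the zones act as resistances in series.
Σ(L/K) = 554/9.82 + 237/0.833 + 269/0.855 = 56.42 + 284.5 + 314.6 = 655.5 d
K_eq = L_total / Σ(L/K) = 1060 / 655.5 = 1.617 m/d
q = K_eq · i = 1.617 × 0.0018 = 0.002911 m/d (same in every zone)
Zone A: v = q/n = 0.002911/0.34 = 0.008560 m/d → t_A = 554/0.008560 = 64720 d
Zone B: v = q/n = 0.002911/0.11 = 0.02646 m/d → t_B = 237/0.02646 = 8957 d
Zone C: v = q/n = 0.002911/0.33 = 0.008820 m/d → t_C = 269/0.008820 = 30500 d
Total t = 64720 + 8957 + 30500 = 104200 d
   = 104200 / 365 = 285 yr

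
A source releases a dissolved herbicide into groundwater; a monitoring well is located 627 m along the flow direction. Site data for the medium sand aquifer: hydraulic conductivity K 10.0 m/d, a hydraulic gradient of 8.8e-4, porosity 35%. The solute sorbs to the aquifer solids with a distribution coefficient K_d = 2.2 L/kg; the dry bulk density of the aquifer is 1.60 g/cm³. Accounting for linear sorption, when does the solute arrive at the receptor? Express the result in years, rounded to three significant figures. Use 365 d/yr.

755 years

Specific discharge q = 10.0 × 8.8e-4 = 0.008800 m/d
v_s = q/n_e = 0.008800/0.35 = 0.02514 m/d
Retardation R = 1 + ρ_b·K_d/n = 1 + 1.60×2.2/0.35 = 11.06
Contaminant velocity v_c = v/R = 0.02514/11.06 = 0.002274 m/d
t = L/v_c = 627/0.002274 = 275700 d
   = 275700/365 = 755 yr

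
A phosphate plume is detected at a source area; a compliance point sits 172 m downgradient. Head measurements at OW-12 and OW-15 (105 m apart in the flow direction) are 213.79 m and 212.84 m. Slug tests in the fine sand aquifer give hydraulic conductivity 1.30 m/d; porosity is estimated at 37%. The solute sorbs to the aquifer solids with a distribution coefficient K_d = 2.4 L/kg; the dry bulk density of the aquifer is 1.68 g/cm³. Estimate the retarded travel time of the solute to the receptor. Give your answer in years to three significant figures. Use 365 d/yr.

176 years

Hydraulic gradient i = (213.79 − 212.84) / 105 = 0.95 / 105 = 0.009048
q = Ki = 1.30 × 0.009048 = 0.01176 m/d
Seepage velocity v = q / n = 0.01176 / 0.37 = 0.03179 m/d
Retardation R = 1 + ρ_b·K_d/n = 1 + 1.68×2.4/0.37 = 11.90
Contaminant velocity v_c = v/R = 0.03179/11.90 = 0.002672 m/d
t = L/v_c = 172/0.002672 = 64370 d
   = 64370/365 = 176 yr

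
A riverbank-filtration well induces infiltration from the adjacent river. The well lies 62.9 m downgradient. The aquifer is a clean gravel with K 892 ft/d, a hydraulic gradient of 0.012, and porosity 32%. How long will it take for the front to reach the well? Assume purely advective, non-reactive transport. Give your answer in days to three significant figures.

K = 892 ft/d × 0.3048 = 271.9 m/d
Darcy flux q = K·i = 271.9 × 0.012 = 3.263 m/d
Average linear velocity = 3.263 / 0.32 = 10.20 m/d
t = L / v = 62.9 / 10.20 = 6.169 d

6.17 days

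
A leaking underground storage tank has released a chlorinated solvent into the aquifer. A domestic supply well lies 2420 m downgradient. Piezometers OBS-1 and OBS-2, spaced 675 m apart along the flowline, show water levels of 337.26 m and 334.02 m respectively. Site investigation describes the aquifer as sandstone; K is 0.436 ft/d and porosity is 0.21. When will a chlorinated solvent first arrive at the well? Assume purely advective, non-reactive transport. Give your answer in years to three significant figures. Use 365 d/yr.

Hydraulic gradient i = (337.26 − 334.02) / 675 = 3.24 / 675 = 0.004800
K = 0.436 ft/d × 0.3048 = 0.1329 m/d
Specific discharge q = 0.1329 × 0.004800 = 6.379e-4 m/d
Seepage velocity v = q / n = 6.379e-4 / 0.21 = 0.003038 m/d
t = L / v = 2420 / 0.003038 = 796700 d
   = 796700 / 365 = 2180 yr

2180 years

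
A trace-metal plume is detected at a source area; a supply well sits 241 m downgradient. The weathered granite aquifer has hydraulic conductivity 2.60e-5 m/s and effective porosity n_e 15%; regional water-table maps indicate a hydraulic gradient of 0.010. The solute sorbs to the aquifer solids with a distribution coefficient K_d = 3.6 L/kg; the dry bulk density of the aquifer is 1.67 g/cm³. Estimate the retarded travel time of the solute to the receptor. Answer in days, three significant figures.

66100 days

K = 2.60e-5 m/s × 86400 s/d = 2.246 m/d
Darcy flux q = K·i = 2.246 × 0.010 = 0.02246 m/d
Seepage velocity v = q / n = 0.02246 / 0.15 = 0.1498 m/d
Retardation R = 1 + ρ_b·K_d/n = 1 + 1.67×3.6/0.15 = 41.08
Contaminant velocity v_c = v/R = 0.1498/41.08 = 0.003646 m/d
t = L/v_c = 241/0.003646 = 66110 d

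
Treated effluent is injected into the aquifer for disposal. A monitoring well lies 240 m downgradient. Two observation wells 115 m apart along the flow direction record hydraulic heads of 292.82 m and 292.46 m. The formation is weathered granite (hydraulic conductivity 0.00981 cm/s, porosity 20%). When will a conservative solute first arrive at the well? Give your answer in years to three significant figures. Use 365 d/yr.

Hydraulic gradient i = (292.82 − 292.46) / 115 = 0.36 / 115 = 0.003130
K = 0.00981 cm/s × 864 = 8.476 m/d
q = Ki = 8.476 × 0.003130 = 0.02653 m/d
Seepage velocity v = q / n = 0.02653 / 0.20 = 0.1327 m/d
t = L / v = 240 / 0.1327 = 1809 d
   = 1809 / 365 = 4.96 yr

4.96 years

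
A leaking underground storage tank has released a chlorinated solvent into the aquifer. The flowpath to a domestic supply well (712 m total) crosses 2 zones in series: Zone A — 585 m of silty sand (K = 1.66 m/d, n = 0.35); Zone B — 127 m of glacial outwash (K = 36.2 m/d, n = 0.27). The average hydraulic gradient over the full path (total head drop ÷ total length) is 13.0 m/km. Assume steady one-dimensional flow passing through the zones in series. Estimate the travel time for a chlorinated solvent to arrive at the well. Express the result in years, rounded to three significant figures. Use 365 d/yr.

Steady 1-D flow in series ⇒ the Darcy flux q is identical in every zone and the zone head losses add (resistances L/K in series).
Σ(L/K) = 585/1.66 + 127/36.2 = 352.4 + 3.508 = 355.9 d
K_eq = L_total / Σ(L/K) = 712 / 355.9 = 2.000 m/d
q = K_eq · i = 2.000 × 0.013 = 0.02601 m/d (same in every zone)
Zone A: v = q/n = 0.02601/0.35 = 0.07430 m/d → t_A = 585/0.07430 = 7873 d
Zone B: v = q/n = 0.02601/0.27 = 0.09632 m/d → t_B = 127/0.09632 = 1319 d
Total t = 7873 + 1319 = 9192 d
   = 9192 / 365 = 25.2 yr

25.2 years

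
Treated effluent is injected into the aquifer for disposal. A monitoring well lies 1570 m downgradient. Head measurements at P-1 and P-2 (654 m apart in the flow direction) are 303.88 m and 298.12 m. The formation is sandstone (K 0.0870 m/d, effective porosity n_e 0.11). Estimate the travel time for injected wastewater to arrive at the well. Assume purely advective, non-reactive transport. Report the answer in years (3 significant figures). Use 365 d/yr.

617 years

Hydraulic gradient i = (303.88 − 298.12) / 654 = 5.76 / 654 = 0.008807
q = Ki = 0.0870 × 0.008807 = 7.662e-4 m/d
v_s = q/n_e = 7.662e-4/0.11 = 0.006966 m/d
t = L / v = 1570 / 0.006966 = 225400 d
   = 225400 / 365 = 617 yr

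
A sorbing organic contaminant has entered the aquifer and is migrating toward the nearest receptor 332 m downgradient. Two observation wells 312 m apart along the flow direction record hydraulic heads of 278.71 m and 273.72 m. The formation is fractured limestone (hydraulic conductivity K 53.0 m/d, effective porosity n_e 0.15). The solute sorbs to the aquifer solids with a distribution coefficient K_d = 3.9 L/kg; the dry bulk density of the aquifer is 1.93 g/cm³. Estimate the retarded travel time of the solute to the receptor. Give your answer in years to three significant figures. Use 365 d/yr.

Hydraulic gradient i = (278.71 − 273.72) / 312 = 4.99 / 312 = 0.01599
Darcy flux q = K·i = 53.0 × 0.01599 = 0.8477 m/d
v_s = q/n_e = 0.8477/0.15 = 5.651 m/d
Retardation R = 1 + ρ_b·K_d/n = 1 + 1.93×3.9/0.15 = 51.18
Contaminant velocity v_c = v/R = 5.651/51.18 = 0.1104 m/d
t = L/v_c = 332/0.1104 = 3007 d
   = 3007/365 = 8.24 yr

8.24 years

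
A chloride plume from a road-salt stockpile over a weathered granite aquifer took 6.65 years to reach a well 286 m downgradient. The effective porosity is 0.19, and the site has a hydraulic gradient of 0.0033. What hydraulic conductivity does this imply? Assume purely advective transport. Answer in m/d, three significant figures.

t = 6.65 years = 2427 d
v = L / t = 286 / 2427 = 0.1178 m/d
K = v · n / i = 0.1178 × 0.19 / 0.0033 = 6.78 m/d

6.78 m/d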